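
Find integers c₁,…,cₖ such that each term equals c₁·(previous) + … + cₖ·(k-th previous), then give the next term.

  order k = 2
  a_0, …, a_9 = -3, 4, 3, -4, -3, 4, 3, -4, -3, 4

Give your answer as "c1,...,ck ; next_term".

  a_2 = 0·4 + -1·-3 = 3
  a_3 = 0·3 + -1·4 = -4
  a_4 = 0·-4 + -1·3 = -3
  a_5 = 0·-3 + -1·-4 = 4
  a_6 = 0·4 + -1·-3 = 3
  a_7 = 0·3 + -1·4 = -4
  a_8 = 0·-4 + -1·3 = -3
  a_9 = 0·-3 + -1·-4 = 4
  a_10 = 0·4 + -1·-3 = 3

0,-1 ; 3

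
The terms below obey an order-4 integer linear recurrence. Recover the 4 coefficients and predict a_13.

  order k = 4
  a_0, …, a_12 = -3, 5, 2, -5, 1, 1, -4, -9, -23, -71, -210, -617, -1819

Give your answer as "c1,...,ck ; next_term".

  a_4 = 2·-5 + 2·2 + 2·5 + 1·-3 = 1
  a_5 = 2·1 + 2·-5 + 2·2 + 1·5 = 1
  a_6 = 2·1 + 2·1 + 2·-5 + 1·2 = -4
  a_7 = 2·-4 + 2·1 + 2·1 + 1·-5 = -9
  a_8 = 2·-9 + 2·-4 + 2·1 + 1·1 = -23
  a_9 = 2·-23 + 2·-9 + 2·-4 + 1·1 = -71
  a_10 = 2·-71 + 2·-23 + 2·-9 + 1·-4 = -210
  a_11 = 2·-210 + 2·-71 + 2·-23 + 1·-9 = -617
  a_12 = 2·-617 + 2·-210 + 2·-71 + 1·-23 = -1819
  a_13 = 2·-1819 + 2·-617 + 2·-210 + 1·-71 = -5363

2,2,2,1 ; -5363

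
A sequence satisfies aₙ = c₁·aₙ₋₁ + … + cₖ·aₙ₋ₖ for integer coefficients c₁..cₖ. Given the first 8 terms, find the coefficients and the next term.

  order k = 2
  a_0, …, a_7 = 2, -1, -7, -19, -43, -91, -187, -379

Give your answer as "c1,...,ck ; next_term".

3,-2 ; -763

  a_2 = 3·-1 + -2·2 = -7
  a_3 = 3·-7 + -2·-1 = -19
  a_4 = 3·-19 + -2·-7 = -43
  a_5 = 3·-43 + -2·-19 = -91
  a_6 = 3·-91 + -2·-43 = -187
  a_7 = 3·-187 + -2·-91 = -379
  a_8 = 3·-379 + -2·-187 = -763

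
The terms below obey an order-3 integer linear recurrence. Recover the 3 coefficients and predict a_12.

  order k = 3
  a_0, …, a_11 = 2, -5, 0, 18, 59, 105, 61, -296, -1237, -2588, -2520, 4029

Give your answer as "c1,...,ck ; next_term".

  a_3 = 3·0 + -4·-5 + -1·2 = 18
  a_4 = 3·18 + -4·0 + -1·-5 = 59
  a_5 = 3·59 + -4·18 + -1·0 = 105
  a_6 = 3·105 + -4·59 + -1·18 = 61
  a_7 = 3·61 + -4·105 + -1·59 = -296
  a_8 = 3·-296 + -4·61 + -1·105 = -1237
  a_9 = 3·-1237 + -4·-296 + -1·61 = -2588
  a_10 = 3·-2588 + -4·-1237 + -1·-296 = -2520
  a_11 = 3·-2520 + -4·-2588 + -1·-1237 = 4029
  a_12 = 3·4029 + -4·-2520 + -1·-2588 = 24755

3,-4,-1 ; 24755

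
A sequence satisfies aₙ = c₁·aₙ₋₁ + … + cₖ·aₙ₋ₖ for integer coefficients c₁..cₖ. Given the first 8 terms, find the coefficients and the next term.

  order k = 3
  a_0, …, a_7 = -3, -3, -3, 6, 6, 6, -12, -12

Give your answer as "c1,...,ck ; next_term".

  a_3 = 0·-3 + 0·-3 + -2·-3 = 6
  a_4 = 0·6 + 0·-3 + -2·-3 = 6
  a_5 = 0·6 + 0·6 + -2·-3 = 6
  a_6 = 0·6 + 0·6 + -2·6 = -12
  a_7 = 0·-12 + 0·6 + -2·6 = -12
  a_8 = 0·-12 + 0·-12 + -2·6 = -12

0,0,-2 ; -12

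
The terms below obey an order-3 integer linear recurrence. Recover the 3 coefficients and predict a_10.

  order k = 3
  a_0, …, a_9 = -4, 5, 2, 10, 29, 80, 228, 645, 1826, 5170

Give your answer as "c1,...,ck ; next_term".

  a_3 = 2·2 + 2·5 + 1·-4 = 10
  a_4 = 2·10 + 2·2 + 1·5 = 29
  a_5 = 2·29 + 2·10 + 1·2 = 80
  a_6 = 2·80 + 2·29 + 1·10 = 228
  a_7 = 2·228 + 2·80 + 1·29 = 645
  a_8 = 2·645 + 2·228 + 1·80 = 1826
  a_9 = 2·1826 + 2·645 + 1·228 = 5170
  a_10 = 2·5170 + 2·1826 + 1·645 = 14637

2,2,1 ; 14637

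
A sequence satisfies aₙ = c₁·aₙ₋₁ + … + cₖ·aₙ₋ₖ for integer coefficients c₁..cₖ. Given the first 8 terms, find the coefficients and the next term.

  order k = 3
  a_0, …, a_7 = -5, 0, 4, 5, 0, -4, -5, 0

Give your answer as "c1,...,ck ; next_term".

  a_3 = 0·4 + 0·0 + -1·-5 = 5
  a_4 = 0·5 + 0·4 + -1·0 = 0
  a_5 = 0·0 + 0·5 + -1·4 = -4
  a_6 = 0·-4 + 0·0 + -1·5 = -5
  a_7 = 0·-5 + 0·-4 + -1·0 = 0
  a_8 = 0·0 + 0·-5 + -1·-4 = 4

0,0,-1 ; 4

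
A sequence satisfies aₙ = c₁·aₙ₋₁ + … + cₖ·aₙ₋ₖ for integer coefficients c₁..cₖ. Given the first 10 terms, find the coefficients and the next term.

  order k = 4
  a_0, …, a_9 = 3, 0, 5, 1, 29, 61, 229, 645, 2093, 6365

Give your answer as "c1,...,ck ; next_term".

  a_4 = 2·1 + 3·5 + 0·0 + 4·3 = 29
  a_5 = 2·29 + 3·1 + 0·5 + 4·0 = 61
  a_6 = 2·61 + 3·29 + 0·1 + 4·5 = 229
  a_7 = 2·229 + 3·61 + 0·29 + 4·1 = 645
  a_8 = 2·645 + 3·229 + 0·61 + 4·29 = 2093
  a_9 = 2·2093 + 3·645 + 0·229 + 4·61 = 6365
  a_10 = 2·6365 + 3·2093 + 0·645 + 4·229 = 19925

2,3,0,4 ; 19925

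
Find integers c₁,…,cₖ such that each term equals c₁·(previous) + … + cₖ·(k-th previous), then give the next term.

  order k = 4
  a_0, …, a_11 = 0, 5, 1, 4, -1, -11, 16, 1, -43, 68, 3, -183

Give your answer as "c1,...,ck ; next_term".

  a_4 = -1·4 + -2·1 + 1·5 + -1·0 = -1
  a_5 = -1·-1 + -2·4 + 1·1 + -1·5 = -11
  a_6 = -1·-11 + -2·-1 + 1·4 + -1·1 = 16
  a_7 = -1·16 + -2·-11 + 1·-1 + -1·4 = 1
  a_8 = -1·1 + -2·16 + 1·-11 + -1·-1 = -43
  a_9 = -1·-43 + -2·1 + 1·16 + -1·-11 = 68
  a_10 = -1·68 + -2·-43 + 1·1 + -1·16 = 3
  a_11 = -1·3 + -2·68 + 1·-43 + -1·1 = -183
  a_12 = -1·-183 + -2·3 + 1·68 + -1·-43 = 288

-1,-2,1,-1 ; 288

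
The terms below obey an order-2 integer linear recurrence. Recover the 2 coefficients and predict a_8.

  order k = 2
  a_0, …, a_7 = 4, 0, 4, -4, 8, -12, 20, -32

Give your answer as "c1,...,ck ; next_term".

  a_2 = -1·0 + 1·4 = 4
  a_3 = -1·4 + 1·0 = -4
  a_4 = -1·-4 + 1·4 = 8
  a_5 = -1·8 + 1·-4 = -12
  a_6 = -1·-12 + 1·8 = 20
  a_7 = -1·20 + 1·-12 = -32
  a_8 = -1·-32 + 1·20 = 52

-1,1 ; 52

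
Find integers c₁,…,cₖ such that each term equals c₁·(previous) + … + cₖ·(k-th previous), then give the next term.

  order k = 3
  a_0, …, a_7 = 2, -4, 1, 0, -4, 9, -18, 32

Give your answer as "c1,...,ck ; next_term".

-2,0,1 ; -55

  a_3 = -2·1 + 0·-4 + 1·2 = 0
  a_4 = -2·0 + 0·1 + 1·-4 = -4
  a_5 = -2·-4 + 0·0 + 1·1 = 9
  a_6 = -2·9 + 0·-4 + 1·0 = -18
  a_7 = -2·-18 + 0·9 + 1·-4 = 32
  a_8 = -2·32 + 0·-18 + 1·9 = -55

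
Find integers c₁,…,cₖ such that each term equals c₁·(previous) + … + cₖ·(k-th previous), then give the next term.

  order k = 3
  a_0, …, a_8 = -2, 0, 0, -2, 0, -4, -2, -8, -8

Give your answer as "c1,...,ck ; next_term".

  a_3 = 0·0 + 2·0 + 1·-2 = -2
  a_4 = 0·-2 + 2·0 + 1·0 = 0
  a_5 = 0·0 + 2·-2 + 1·0 = -4
  a_6 = 0·-4 + 2·0 + 1·-2 = -2
  a_7 = 0·-2 + 2·-4 + 1·0 = -8
  a_8 = 0·-8 + 2·-2 + 1·-4 = -8
  a_9 = 0·-8 + 2·-8 + 1·-2 = -18

0,2,1 ; -18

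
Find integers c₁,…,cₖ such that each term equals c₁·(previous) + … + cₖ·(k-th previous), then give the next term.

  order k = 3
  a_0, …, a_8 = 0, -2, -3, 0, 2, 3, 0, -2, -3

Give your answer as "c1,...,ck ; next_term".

  a_3 = 0·-3 + 0·-2 + -1·0 = 0
  a_4 = 0·0 + 0·-3 + -1·-2 = 2
  a_5 = 0·2 + 0·0 + -1·-3 = 3
  a_6 = 0·3 + 0·2 + -1·0 = 0
  a_7 = 0·0 + 0·3 + -1·2 = -2
  a_8 = 0·-2 + 0·0 + -1·3 = -3
  a_9 = 0·-3 + 0·-2 + -1·0 = 0

0,0,-1 ; 0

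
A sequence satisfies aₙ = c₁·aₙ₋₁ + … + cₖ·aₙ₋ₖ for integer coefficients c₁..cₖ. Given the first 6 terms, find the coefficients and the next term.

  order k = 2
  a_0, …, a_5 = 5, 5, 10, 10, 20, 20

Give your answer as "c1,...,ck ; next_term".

  a_2 = 0·5 + 2·5 = 10
  a_3 = 0·10 + 2·5 = 10
  a_4 = 0·10 + 2·10 = 20
  a_5 = 0·20 + 2·10 = 20
  a_6 = 0·20 + 2·20 = 40

0,2 ; 40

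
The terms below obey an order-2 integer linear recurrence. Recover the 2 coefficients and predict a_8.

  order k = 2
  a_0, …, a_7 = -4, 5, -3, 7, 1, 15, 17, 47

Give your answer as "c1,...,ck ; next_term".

  a_2 = 1·5 + 2·-4 = -3
  a_3 = 1·-3 + 2·5 = 7
  a_4 = 1·7 + 2·-3 = 1
  a_5 = 1·1 + 2·7 = 15
  a_6 = 1·15 + 2·1 = 17
  a_7 = 1·17 + 2·15 = 47
  a_8 = 1·47 + 2·17 = 81

1,2 ; 81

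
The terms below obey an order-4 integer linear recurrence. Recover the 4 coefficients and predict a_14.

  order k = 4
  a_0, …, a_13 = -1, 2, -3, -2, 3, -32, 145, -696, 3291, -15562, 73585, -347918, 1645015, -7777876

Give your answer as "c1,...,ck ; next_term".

  a_4 = -4·-2 + 4·-3 + 2·2 + -3·-1 = 3
  a_5 = -4·3 + 4·-2 + 2·-3 + -3·2 = -32
  a_6 = -4·-32 + 4·3 + 2·-2 + -3·-3 = 145
  a_7 = -4·145 + 4·-32 + 2·3 + -3·-2 = -696
  a_8 = -4·-696 + 4·145 + 2·-32 + -3·3 = 3291
  a_9 = -4·3291 + 4·-696 + 2·145 + -3·-32 = -15562
  a_10 = -4·-15562 + 4·3291 + 2·-696 + -3·145 = 73585
  a_11 = -4·73585 + 4·-15562 + 2·3291 + -3·-696 = -347918
  a_12 = -4·-347918 + 4·73585 + 2·-15562 + -3·3291 = 1645015
  a_13 = -4·1645015 + 4·-347918 + 2·73585 + -3·-15562 = -7777876
  a_14 = -4·-7777876 + 4·1645015 + 2·-347918 + -3·73585 = 36774973

-4,4,2,-3 ; 36774973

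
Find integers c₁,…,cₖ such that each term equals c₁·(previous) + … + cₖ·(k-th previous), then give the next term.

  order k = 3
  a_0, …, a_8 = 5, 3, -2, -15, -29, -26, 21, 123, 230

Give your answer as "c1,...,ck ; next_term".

  a_3 = 2·-2 + -2·3 + -1·5 = -15
  a_4 = 2·-15 + -2·-2 + -1·3 = -29
  a_5 = 2·-29 + -2·-15 + -1·-2 = -26
  a_6 = 2·-26 + -2·-29 + -1·-15 = 21
  a_7 = 2·21 + -2·-26 + -1·-29 = 123
  a_8 = 2·123 + -2·21 + -1·-26 = 230
  a_9 = 2·230 + -2·123 + -1·21 = 193

2,-2,-1 ; 193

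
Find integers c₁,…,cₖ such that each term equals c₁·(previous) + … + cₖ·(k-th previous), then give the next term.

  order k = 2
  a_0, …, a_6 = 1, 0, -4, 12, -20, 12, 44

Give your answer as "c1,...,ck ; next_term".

-3,-4 ; -180

  a_2 = -3·0 + -4·1 = -4
  a_3 = -3·-4 + -4·0 = 12
  a_4 = -3·12 + -4·-4 = -20
  a_5 = -3·-20 + -4·12 = 12
  a_6 = -3·12 + -4·-20 = 44
  a_7 = -3·44 + -4·12 = -180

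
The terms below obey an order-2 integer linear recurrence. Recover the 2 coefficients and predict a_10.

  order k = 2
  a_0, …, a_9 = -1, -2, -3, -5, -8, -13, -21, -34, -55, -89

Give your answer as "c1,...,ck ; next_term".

  a_2 = 1·-2 + 1·-1 = -3
  a_3 = 1·-3 + 1·-2 = -5
  a_4 = 1·-5 + 1·-3 = -8
  a_5 = 1·-8 + 1·-5 = -13
  a_6 = 1·-13 + 1·-8 = -21
  a_7 = 1·-21 + 1·-13 = -34
  a_8 = 1·-34 + 1·-21 = -55
  a_9 = 1·-55 + 1·-34 = -89
  a_10 = 1·-89 + 1·-55 = -144

1,1 ; -144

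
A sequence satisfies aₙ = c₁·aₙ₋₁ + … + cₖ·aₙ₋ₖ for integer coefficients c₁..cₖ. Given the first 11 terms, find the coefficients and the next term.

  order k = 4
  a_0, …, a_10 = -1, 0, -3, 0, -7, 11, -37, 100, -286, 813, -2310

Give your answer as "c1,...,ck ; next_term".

-2,3,1,-2 ; 6573

  a_4 = -2·0 + 3·-3 + 1·0 + -2·-1 = -7
  a_5 = -2·-7 + 3·0 + 1·-3 + -2·0 = 11
  a_6 = -2·11 + 3·-7 + 1·0 + -2·-3 = -37
  a_7 = -2·-37 + 3·11 + 1·-7 + -2·0 = 100
  a_8 = -2·100 + 3·-37 + 1·11 + -2·-7 = -286
  a_9 = -2·-286 + 3·100 + 1·-37 + -2·11 = 813
  a_10 = -2·813 + 3·-286 + 1·100 + -2·-37 = -2310
  a_11 = -2·-2310 + 3·813 + 1·-286 + -2·100 = 6573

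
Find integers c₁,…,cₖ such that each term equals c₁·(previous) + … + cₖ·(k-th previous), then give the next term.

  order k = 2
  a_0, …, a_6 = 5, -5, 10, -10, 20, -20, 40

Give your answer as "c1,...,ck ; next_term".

  a_2 = 0·-5 + 2·5 = 10
  a_3 = 0·10 + 2·-5 = -10
  a_4 = 0·-10 + 2·10 = 20
  a_5 = 0·20 + 2·-10 = -20
  a_6 = 0·-20 + 2·20 = 40
  a_7 = 0·40 + 2·-20 = -40

0,2 ; -40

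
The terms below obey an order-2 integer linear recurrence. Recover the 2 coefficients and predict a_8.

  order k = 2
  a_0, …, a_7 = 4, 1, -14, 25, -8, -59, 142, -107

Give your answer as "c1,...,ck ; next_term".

  a_2 = -2·1 + -3·4 = -14
  a_3 = -2·-14 + -3·1 = 25
  a_4 = -2·25 + -3·-14 = -8
  a_5 = -2·-8 + -3·25 = -59
  a_6 = -2·-59 + -3·-8 = 142
  a_7 = -2·142 + -3·-59 = -107
  a_8 = -2·-107 + -3·142 = -212

-2,-3 ; -212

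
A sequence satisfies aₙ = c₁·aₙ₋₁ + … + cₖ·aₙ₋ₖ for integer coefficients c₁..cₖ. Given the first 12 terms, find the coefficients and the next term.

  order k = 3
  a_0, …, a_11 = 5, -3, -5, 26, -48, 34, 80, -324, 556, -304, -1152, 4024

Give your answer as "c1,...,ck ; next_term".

-2,-2,2 ; -6352

  a_3 = -2·-5 + -2·-3 + 2·5 = 26
  a_4 = -2·26 + -2·-5 + 2·-3 = -48
  a_5 = -2·-48 + -2·26 + 2·-5 = 34
  a_6 = -2·34 + -2·-48 + 2·26 = 80
  a_7 = -2·80 + -2·34 + 2·-48 = -324
  a_8 = -2·-324 + -2·80 + 2·34 = 556
  a_9 = -2·556 + -2·-324 + 2·80 = -304
  a_10 = -2·-304 + -2·556 + 2·-324 = -1152
  a_11 = -2·-1152 + -2·-304 + 2·556 = 4024
  a_12 = -2·4024 + -2·-1152 + 2·-304 = -6352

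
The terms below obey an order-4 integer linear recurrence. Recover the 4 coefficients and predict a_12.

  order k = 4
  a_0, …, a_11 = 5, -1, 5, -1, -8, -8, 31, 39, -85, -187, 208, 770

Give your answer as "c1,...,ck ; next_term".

0,-3,-2,1 ; -335

  a_4 = 0·-1 + -3·5 + -2·-1 + 1·5 = -8
  a_5 = 0·-8 + -3·-1 + -2·5 + 1·-1 = -8
  a_6 = 0·-8 + -3·-8 + -2·-1 + 1·5 = 31
  a_7 = 0·31 + -3·-8 + -2·-8 + 1·-1 = 39
  a_8 = 0·39 + -3·31 + -2·-8 + 1·-8 = -85
  a_9 = 0·-85 + -3·39 + -2·31 + 1·-8 = -187
  a_10 = 0·-187 + -3·-85 + -2·39 + 1·31 = 208
  a_11 = 0·208 + -3·-187 + -2·-85 + 1·39 = 770
  a_12 = 0·770 + -3·208 + -2·-187 + 1·-85 = -335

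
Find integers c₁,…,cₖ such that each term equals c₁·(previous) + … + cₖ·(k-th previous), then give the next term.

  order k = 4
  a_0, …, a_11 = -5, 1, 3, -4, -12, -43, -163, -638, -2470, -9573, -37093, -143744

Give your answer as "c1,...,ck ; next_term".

3,3,1,2 ; -557024

  a_4 = 3·-4 + 3·3 + 1·1 + 2·-5 = -12
  a_5 = 3·-12 + 3·-4 + 1·3 + 2·1 = -43
  a_6 = 3·-43 + 3·-12 + 1·-4 + 2·3 = -163
  a_7 = 3·-163 + 3·-43 + 1·-12 + 2·-4 = -638
  a_8 = 3·-638 + 3·-163 + 1·-43 + 2·-12 = -2470
  a_9 = 3·-2470 + 3·-638 + 1·-163 + 2·-43 = -9573
  a_10 = 3·-9573 + 3·-2470 + 1·-638 + 2·-163 = -37093
  a_11 = 3·-37093 + 3·-9573 + 1·-2470 + 2·-638 = -143744
  a_12 = 3·-143744 + 3·-37093 + 1·-9573 + 2·-2470 = -557024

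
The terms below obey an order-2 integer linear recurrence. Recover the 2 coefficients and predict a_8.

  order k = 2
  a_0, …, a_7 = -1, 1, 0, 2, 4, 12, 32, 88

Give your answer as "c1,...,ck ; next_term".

2,2 ; 240

  a_2 = 2·1 + 2·-1 = 0
  a_3 = 2·0 + 2·1 = 2
  a_4 = 2·2 + 2·0 = 4
  a_5 = 2·4 + 2·2 = 12
  a_6 = 2·12 + 2·4 = 32
  a_7 = 2·32 + 2·12 = 88
  a_8 = 2·88 + 2·32 = 240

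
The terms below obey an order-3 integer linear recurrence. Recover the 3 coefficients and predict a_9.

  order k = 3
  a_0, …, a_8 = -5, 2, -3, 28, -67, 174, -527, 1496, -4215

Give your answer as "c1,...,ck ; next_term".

  a_3 = -2·-3 + 1·2 + -4·-5 = 28
  a_4 = -2·28 + 1·-3 + -4·2 = -67
  a_5 = -2·-67 + 1·28 + -4·-3 = 174
  a_6 = -2·174 + 1·-67 + -4·28 = -527
  a_7 = -2·-527 + 1·174 + -4·-67 = 1496
  a_8 = -2·1496 + 1·-527 + -4·174 = -4215
  a_9 = -2·-4215 + 1·1496 + -4·-527 = 12034

-2,1,-4 ; 12034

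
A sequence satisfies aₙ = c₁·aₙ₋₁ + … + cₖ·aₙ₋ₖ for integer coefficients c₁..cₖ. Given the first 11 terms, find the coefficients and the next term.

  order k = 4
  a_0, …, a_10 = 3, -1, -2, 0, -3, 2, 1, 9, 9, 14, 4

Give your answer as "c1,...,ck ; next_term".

  a_4 = 1·0 + 1·-2 + -2·-1 + -1·3 = -3
  a_5 = 1·-3 + 1·0 + -2·-2 + -1·-1 = 2
  a_6 = 1·2 + 1·-3 + -2·0 + -1·-2 = 1
  a_7 = 1·1 + 1·2 + -2·-3 + -1·0 = 9
  a_8 = 1·9 + 1·1 + -2·2 + -1·-3 = 9
  a_9 = 1·9 + 1·9 + -2·1 + -1·2 = 14
  a_10 = 1·14 + 1·9 + -2·9 + -1·1 = 4
  a_11 = 1·4 + 1·14 + -2·9 + -1·9 = -9

1,1,-2,-1 ; -9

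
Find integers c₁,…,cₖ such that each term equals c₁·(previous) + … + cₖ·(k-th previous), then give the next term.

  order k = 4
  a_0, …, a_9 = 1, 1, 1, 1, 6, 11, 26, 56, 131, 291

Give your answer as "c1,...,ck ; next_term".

1,2,1,2 ; 661

  a_4 = 1·1 + 2·1 + 1·1 + 2·1 = 6
  a_5 = 1·6 + 2·1 + 1·1 + 2·1 = 11
  a_6 = 1·11 + 2·6 + 1·1 + 2·1 = 26
  a_7 = 1·26 + 2·11 + 1·6 + 2·1 = 56
  a_8 = 1·56 + 2·26 + 1·11 + 2·6 = 131
  a_9 = 1·131 + 2·56 + 1·26 + 2·11 = 291
  a_10 = 1·291 + 2·131 + 1·56 + 2·26 = 661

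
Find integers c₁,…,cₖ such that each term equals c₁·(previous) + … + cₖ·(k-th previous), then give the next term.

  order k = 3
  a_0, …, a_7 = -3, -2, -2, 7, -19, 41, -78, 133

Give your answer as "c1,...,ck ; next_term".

  a_3 = -3·-2 + -2·-2 + 1·-3 = 7
  a_4 = -3·7 + -2·-2 + 1·-2 = -19
  a_5 = -3·-19 + -2·7 + 1·-2 = 41
  a_6 = -3·41 + -2·-19 + 1·7 = -78
  a_7 = -3·-78 + -2·41 + 1·-19 = 133
  a_8 = -3·133 + -2·-78 + 1·41 = -202

-3,-2,1 ; -202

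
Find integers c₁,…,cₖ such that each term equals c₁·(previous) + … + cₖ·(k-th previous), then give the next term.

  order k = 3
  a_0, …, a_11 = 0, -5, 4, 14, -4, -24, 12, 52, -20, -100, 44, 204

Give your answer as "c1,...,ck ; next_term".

1,-2,2 ; -84

  a_3 = 1·4 + -2·-5 + 2·0 = 14
  a_4 = 1·14 + -2·4 + 2·-5 = -4
  a_5 = 1·-4 + -2·14 + 2·4 = -24
  a_6 = 1·-24 + -2·-4 + 2·14 = 12
  a_7 = 1·12 + -2·-24 + 2·-4 = 52
  a_8 = 1·52 + -2·12 + 2·-24 = -20
  a_9 = 1·-20 + -2·52 + 2·12 = -100
  a_10 = 1·-100 + -2·-20 + 2·52 = 44
  a_11 = 1·44 + -2·-100 + 2·-20 = 204
  a_12 = 1·204 + -2·44 + 2·-100 = -84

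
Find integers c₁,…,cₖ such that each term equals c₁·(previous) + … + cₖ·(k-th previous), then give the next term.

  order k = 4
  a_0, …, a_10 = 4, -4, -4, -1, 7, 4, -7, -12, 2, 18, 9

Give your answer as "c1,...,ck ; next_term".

1,-1,0,1 ; -21

  a_4 = 1·-1 + -1·-4 + 0·-4 + 1·4 = 7
  a_5 = 1·7 + -1·-1 + 0·-4 + 1·-4 = 4
  a_6 = 1·4 + -1·7 + 0·-1 + 1·-4 = -7
  a_7 = 1·-7 + -1·4 + 0·7 + 1·-1 = -12
  a_8 = 1·-12 + -1·-7 + 0·4 + 1·7 = 2
  a_9 = 1·2 + -1·-12 + 0·-7 + 1·4 = 18
  a_10 = 1·18 + -1·2 + 0·-12 + 1·-7 = 9
  a_11 = 1·9 + -1·18 + 0·2 + 1·-12 = -21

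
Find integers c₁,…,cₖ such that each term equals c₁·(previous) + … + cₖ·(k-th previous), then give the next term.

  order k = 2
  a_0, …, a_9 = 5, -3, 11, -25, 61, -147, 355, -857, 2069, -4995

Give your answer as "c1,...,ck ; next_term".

-2,1 ; 12059

  a_2 = -2·-3 + 1·5 = 11
  a_3 = -2·11 + 1·-3 = -25
  a_4 = -2·-25 + 1·11 = 61
  a_5 = -2·61 + 1·-25 = -147
  a_6 = -2·-147 + 1·61 = 355
  a_7 = -2·355 + 1·-147 = -857
  a_8 = -2·-857 + 1·355 = 2069
  a_9 = -2·2069 + 1·-857 = -4995
  a_10 = -2·-4995 + 1·2069 = 12059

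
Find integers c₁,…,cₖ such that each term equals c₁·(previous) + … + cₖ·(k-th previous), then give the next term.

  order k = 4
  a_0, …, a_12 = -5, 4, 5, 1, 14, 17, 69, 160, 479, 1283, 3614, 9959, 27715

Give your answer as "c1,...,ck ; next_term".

  a_4 = 2·1 + 3·5 + -2·4 + -1·-5 = 14
  a_5 = 2·14 + 3·1 + -2·5 + -1·4 = 17
  a_6 = 2·17 + 3·14 + -2·1 + -1·5 = 69
  a_7 = 2·69 + 3·17 + -2·14 + -1·1 = 160
  a_8 = 2·160 + 3·69 + -2·17 + -1·14 = 479
  a_9 = 2·479 + 3·160 + -2·69 + -1·17 = 1283
  a_10 = 2·1283 + 3·479 + -2·160 + -1·69 = 3614
  a_11 = 2·3614 + 3·1283 + -2·479 + -1·160 = 9959
  a_12 = 2·9959 + 3·3614 + -2·1283 + -1·479 = 27715
  a_13 = 2·27715 + 3·9959 + -2·3614 + -1·1283 = 76796

2,3,-2,-1 ; 76796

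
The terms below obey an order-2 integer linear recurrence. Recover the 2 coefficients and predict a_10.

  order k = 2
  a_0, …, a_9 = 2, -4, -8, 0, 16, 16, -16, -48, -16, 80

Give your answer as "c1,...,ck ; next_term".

  a_2 = 1·-4 + -2·2 = -8
  a_3 = 1·-8 + -2·-4 = 0
  a_4 = 1·0 + -2·-8 = 16
  a_5 = 1·16 + -2·0 = 16
  a_6 = 1·16 + -2·16 = -16
  a_7 = 1·-16 + -2·16 = -48
  a_8 = 1·-48 + -2·-16 = -16
  a_9 = 1·-16 + -2·-48 = 80
  a_10 = 1·80 + -2·-16 = 112

1,-2 ; 112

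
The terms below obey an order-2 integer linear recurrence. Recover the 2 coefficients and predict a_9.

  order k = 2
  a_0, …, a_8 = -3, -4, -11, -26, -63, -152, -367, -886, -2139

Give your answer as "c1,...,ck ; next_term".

  a_2 = 2·-4 + 1·-3 = -11
  a_3 = 2·-11 + 1·-4 = -26
  a_4 = 2·-26 + 1·-11 = -63
  a_5 = 2·-63 + 1·-26 = -152
  a_6 = 2·-152 + 1·-63 = -367
  a_7 = 2·-367 + 1·-152 = -886
  a_8 = 2·-886 + 1·-367 = -2139
  a_9 = 2·-2139 + 1·-886 = -5164

2,1 ; -5164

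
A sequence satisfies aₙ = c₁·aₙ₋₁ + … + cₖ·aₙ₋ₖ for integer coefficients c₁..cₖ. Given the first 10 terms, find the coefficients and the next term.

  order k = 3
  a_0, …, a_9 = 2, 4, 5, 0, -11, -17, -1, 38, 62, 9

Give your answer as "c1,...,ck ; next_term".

2,-3,1 ; -130

  a_3 = 2·5 + -3·4 + 1·2 = 0
  a_4 = 2·0 + -3·5 + 1·4 = -11
  a_5 = 2·-11 + -3·0 + 1·5 = -17
  a_6 = 2·-17 + -3·-11 + 1·0 = -1
  a_7 = 2·-1 + -3·-17 + 1·-11 = 38
  a_8 = 2·38 + -3·-1 + 1·-17 = 62
  a_9 = 2·62 + -3·38 + 1·-1 = 9
  a_10 = 2·9 + -3·62 + 1·38 = -130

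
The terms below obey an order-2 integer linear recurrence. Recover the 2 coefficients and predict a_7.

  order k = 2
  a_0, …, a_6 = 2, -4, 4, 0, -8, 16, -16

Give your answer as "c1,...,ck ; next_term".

  a_2 = -2·-4 + -2·2 = 4
  a_3 = -2·4 + -2·-4 = 0
  a_4 = -2·0 + -2·4 = -8
  a_5 = -2·-8 + -2·0 = 16
  a_6 = -2·16 + -2·-8 = -16
  a_7 = -2·-16 + -2·16 = 0

-2,-2 ; 0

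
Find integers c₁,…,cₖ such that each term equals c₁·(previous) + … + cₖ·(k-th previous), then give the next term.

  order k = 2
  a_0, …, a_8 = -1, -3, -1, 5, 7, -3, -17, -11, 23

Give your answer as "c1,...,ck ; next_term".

1,-2 ; 45

  a_2 = 1·-3 + -2·-1 = -1
  a_3 = 1·-1 + -2·-3 = 5
  a_4 = 1·5 + -2·-1 = 7
  a_5 = 1·7 + -2·5 = -3
  a_6 = 1·-3 + -2·7 = -17
  a_7 = 1·-17 + -2·-3 = -11
  a_8 = 1·-11 + -2·-17 = 23
  a_9 = 1·23 + -2·-11 = 45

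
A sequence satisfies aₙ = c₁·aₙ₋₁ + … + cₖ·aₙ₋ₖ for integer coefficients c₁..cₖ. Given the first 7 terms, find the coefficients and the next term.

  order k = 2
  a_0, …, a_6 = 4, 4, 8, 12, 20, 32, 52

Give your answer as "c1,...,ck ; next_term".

  a_2 = 1·4 + 1·4 = 8
  a_3 = 1·8 + 1·4 = 12
  a_4 = 1·12 + 1·8 = 20
  a_5 = 1·20 + 1·12 = 32
  a_6 = 1·32 + 1·20 = 52
  a_7 = 1·52 + 1·32 = 84

1,1 ; 84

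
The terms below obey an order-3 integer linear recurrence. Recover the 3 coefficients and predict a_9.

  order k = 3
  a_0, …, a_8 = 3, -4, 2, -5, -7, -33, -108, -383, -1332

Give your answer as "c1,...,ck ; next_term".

3,2,-1 ; -4654

  a_3 = 3·2 + 2·-4 + -1·3 = -5
  a_4 = 3·-5 + 2·2 + -1·-4 = -7
  a_5 = 3·-7 + 2·-5 + -1·2 = -33
  a_6 = 3·-33 + 2·-7 + -1·-5 = -108
  a_7 = 3·-108 + 2·-33 + -1·-7 = -383
  a_8 = 3·-383 + 2·-108 + -1·-33 = -1332
  a_9 = 3·-1332 + 2·-383 + -1·-108 = -4654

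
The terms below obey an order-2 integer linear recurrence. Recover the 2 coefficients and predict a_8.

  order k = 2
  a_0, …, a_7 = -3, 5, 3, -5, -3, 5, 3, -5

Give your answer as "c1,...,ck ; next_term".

0,-1 ; -3

  a_2 = 0·5 + -1·-3 = 3
  a_3 = 0·3 + -1·5 = -5
  a_4 = 0·-5 + -1·3 = -3
  a_5 = 0·-3 + -1·-5 = 5
  a_6 = 0·5 + -1·-3 = 3
  a_7 = 0·3 + -1·5 = -5
  a_8 = 0·-5 + -1·3 = -3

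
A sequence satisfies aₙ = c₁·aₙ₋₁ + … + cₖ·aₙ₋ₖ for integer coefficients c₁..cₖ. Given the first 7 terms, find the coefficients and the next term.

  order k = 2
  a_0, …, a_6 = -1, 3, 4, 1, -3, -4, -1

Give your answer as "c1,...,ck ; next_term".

1,-1 ; 3

  a_2 = 1·3 + -1·-1 = 4
  a_3 = 1·4 + -1·3 = 1
  a_4 = 1·1 + -1·4 = -3
  a_5 = 1·-3 + -1·1 = -4
  a_6 = 1·-4 + -1·-3 = -1
  a_7 = 1·-1 + -1·-4 = 3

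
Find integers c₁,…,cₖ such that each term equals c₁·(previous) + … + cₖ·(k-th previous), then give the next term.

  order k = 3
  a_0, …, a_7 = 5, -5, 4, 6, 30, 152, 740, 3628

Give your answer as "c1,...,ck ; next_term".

4,4,2 ; 17776

  a_3 = 4·4 + 4·-5 + 2·5 = 6
  a_4 = 4·6 + 4·4 + 2·-5 = 30
  a_5 = 4·30 + 4·6 + 2·4 = 152
  a_6 = 4·152 + 4·30 + 2·6 = 740
  a_7 = 4·740 + 4·152 + 2·30 = 3628
  a_8 = 4·3628 + 4·740 + 2·152 = 17776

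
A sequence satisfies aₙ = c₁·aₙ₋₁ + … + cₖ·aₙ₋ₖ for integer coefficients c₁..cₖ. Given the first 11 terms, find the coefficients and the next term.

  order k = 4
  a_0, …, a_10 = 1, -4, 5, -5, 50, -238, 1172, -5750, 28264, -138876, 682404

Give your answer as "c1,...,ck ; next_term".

-4,4,-2,2 ; -3353148

  a_4 = -4·-5 + 4·5 + -2·-4 + 2·1 = 50
  a_5 = -4·50 + 4·-5 + -2·5 + 2·-4 = -238
  a_6 = -4·-238 + 4·50 + -2·-5 + 2·5 = 1172
  a_7 = -4·1172 + 4·-238 + -2·50 + 2·-5 = -5750
  a_8 = -4·-5750 + 4·1172 + -2·-238 + 2·50 = 28264
  a_9 = -4·28264 + 4·-5750 + -2·1172 + 2·-238 = -138876
  a_10 = -4·-138876 + 4·28264 + -2·-5750 + 2·1172 = 682404
  a_11 = -4·682404 + 4·-138876 + -2·28264 + 2·-5750 = -3353148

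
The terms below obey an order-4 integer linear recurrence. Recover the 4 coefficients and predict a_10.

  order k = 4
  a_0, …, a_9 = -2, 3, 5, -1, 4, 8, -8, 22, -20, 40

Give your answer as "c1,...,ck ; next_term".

-2,0,2,2 ; -52

  a_4 = -2·-1 + 0·5 + 2·3 + 2·-2 = 4
  a_5 = -2·4 + 0·-1 + 2·5 + 2·3 = 8
  a_6 = -2·8 + 0·4 + 2·-1 + 2·5 = -8
  a_7 = -2·-8 + 0·8 + 2·4 + 2·-1 = 22
  a_8 = -2·22 + 0·-8 + 2·8 + 2·4 = -20
  a_9 = -2·-20 + 0·22 + 2·-8 + 2·8 = 40
  a_10 = -2·40 + 0·-20 + 2·22 + 2·-8 = -52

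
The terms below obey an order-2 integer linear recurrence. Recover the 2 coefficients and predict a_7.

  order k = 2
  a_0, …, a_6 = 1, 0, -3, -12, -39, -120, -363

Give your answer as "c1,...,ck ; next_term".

  a_2 = 4·0 + -3·1 = -3
  a_3 = 4·-3 + -3·0 = -12
  a_4 = 4·-12 + -3·-3 = -39
  a_5 = 4·-39 + -3·-12 = -120
  a_6 = 4·-120 + -3·-39 = -363
  a_7 = 4·-363 + -3·-120 = -1092

4,-3 ; -1092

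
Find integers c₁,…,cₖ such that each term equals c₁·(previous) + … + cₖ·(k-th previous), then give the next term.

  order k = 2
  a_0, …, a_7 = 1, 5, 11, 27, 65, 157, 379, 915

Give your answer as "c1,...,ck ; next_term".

  a_2 = 2·5 + 1·1 = 11
  a_3 = 2·11 + 1·5 = 27
  a_4 = 2·27 + 1·11 = 65
  a_5 = 2·65 + 1·27 = 157
  a_6 = 2·157 + 1·65 = 379
  a_7 = 2·379 + 1·157 = 915
  a_8 = 2·915 + 1·379 = 2209

2,1 ; 2209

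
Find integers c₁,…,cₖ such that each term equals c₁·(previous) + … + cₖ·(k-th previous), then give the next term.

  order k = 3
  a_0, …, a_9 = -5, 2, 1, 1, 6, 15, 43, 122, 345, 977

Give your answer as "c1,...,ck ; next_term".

  a_3 = 2·1 + 2·2 + 1·-5 = 1
  a_4 = 2·1 + 2·1 + 1·2 = 6
  a_5 = 2·6 + 2·1 + 1·1 = 15
  a_6 = 2·15 + 2·6 + 1·1 = 43
  a_7 = 2·43 + 2·15 + 1·6 = 122
  a_8 = 2·122 + 2·43 + 1·15 = 345
  a_9 = 2·345 + 2·122 + 1·43 = 977
  a_10 = 2·977 + 2·345 + 1·122 = 2766

2,2,1 ; 2766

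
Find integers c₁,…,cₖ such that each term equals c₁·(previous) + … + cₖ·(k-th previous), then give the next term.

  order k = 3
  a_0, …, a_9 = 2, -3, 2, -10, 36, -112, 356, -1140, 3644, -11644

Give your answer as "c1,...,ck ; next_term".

-3,0,-2 ; 37212

  a_3 = -3·2 + 0·-3 + -2·2 = -10
  a_4 = -3·-10 + 0·2 + -2·-3 = 36
  a_5 = -3·36 + 0·-10 + -2·2 = -112
  a_6 = -3·-112 + 0·36 + -2·-10 = 356
  a_7 = -3·356 + 0·-112 + -2·36 = -1140
  a_8 = -3·-1140 + 0·356 + -2·-112 = 3644
  a_9 = -3·3644 + 0·-1140 + -2·356 = -11644
  a_10 = -3·-11644 + 0·3644 + -2·-1140 = 37212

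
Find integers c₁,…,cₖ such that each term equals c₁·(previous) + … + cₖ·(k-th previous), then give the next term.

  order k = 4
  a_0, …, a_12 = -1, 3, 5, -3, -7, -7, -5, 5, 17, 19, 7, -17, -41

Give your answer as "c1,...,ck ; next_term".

1,-1,0,-1 ; -43

  a_4 = 1·-3 + -1·5 + 0·3 + -1·-1 = -7
  a_5 = 1·-7 + -1·-3 + 0·5 + -1·3 = -7
  a_6 = 1·-7 + -1·-7 + 0·-3 + -1·5 = -5
  a_7 = 1·-5 + -1·-7 + 0·-7 + -1·-3 = 5
  a_8 = 1·5 + -1·-5 + 0·-7 + -1·-7 = 17
  a_9 = 1·17 + -1·5 + 0·-5 + -1·-7 = 19
  a_10 = 1·19 + -1·17 + 0·5 + -1·-5 = 7
  a_11 = 1·7 + -1·19 + 0·17 + -1·5 = -17
  a_12 = 1·-17 + -1·7 + 0·19 + -1·17 = -41
  a_13 = 1·-41 + -1·-17 + 0·7 + -1·19 = -43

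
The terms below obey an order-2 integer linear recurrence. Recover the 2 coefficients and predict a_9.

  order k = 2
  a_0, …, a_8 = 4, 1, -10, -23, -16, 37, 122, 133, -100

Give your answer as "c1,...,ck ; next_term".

  a_2 = 2·1 + -3·4 = -10
  a_3 = 2·-10 + -3·1 = -23
  a_4 = 2·-23 + -3·-10 = -16
  a_5 = 2·-16 + -3·-23 = 37
  a_6 = 2·37 + -3·-16 = 122
  a_7 = 2·122 + -3·37 = 133
  a_8 = 2·133 + -3·122 = -100
  a_9 = 2·-100 + -3·133 = -599

2,-3 ; -599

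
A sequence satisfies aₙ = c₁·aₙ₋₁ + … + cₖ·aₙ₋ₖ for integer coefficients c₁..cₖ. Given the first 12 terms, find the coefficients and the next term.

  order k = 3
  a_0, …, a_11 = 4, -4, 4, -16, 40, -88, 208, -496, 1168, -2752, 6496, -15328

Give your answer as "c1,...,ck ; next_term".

  a_3 = -2·4 + 0·-4 + -2·4 = -16
  a_4 = -2·-16 + 0·4 + -2·-4 = 40
  a_5 = -2·40 + 0·-16 + -2·4 = -88
  a_6 = -2·-88 + 0·40 + -2·-16 = 208
  a_7 = -2·208 + 0·-88 + -2·40 = -496
  a_8 = -2·-496 + 0·208 + -2·-88 = 1168
  a_9 = -2·1168 + 0·-496 + -2·208 = -2752
  a_10 = -2·-2752 + 0·1168 + -2·-496 = 6496
  a_11 = -2·6496 + 0·-2752 + -2·1168 = -15328
  a_12 = -2·-15328 + 0·6496 + -2·-2752 = 36160

-2,0,-2 ; 36160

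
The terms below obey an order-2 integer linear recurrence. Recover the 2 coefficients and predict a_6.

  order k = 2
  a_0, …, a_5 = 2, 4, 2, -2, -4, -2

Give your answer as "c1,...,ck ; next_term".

  a_2 = 1·4 + -1·2 = 2
  a_3 = 1·2 + -1·4 = -2
  a_4 = 1·-2 + -1·2 = -4
  a_5 = 1·-4 + -1·-2 = -2
  a_6 = 1·-2 + -1·-4 = 2

1,-1 ; 2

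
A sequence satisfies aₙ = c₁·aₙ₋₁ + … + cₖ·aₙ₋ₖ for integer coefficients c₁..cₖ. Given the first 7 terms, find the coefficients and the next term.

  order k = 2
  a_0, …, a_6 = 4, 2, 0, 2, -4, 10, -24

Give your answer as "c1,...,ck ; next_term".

  a_2 = -2·2 + 1·4 = 0
  a_3 = -2·0 + 1·2 = 2
  a_4 = -2·2 + 1·0 = -4
  a_5 = -2·-4 + 1·2 = 10
  a_6 = -2·10 + 1·-4 = -24
  a_7 = -2·-24 + 1·10 = 58

-2,1 ; 58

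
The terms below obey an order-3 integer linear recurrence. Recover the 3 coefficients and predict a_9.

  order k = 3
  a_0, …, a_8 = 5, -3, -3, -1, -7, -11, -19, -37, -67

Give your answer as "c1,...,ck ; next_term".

  a_3 = 1·-3 + 1·-3 + 1·5 = -1
  a_4 = 1·-1 + 1·-3 + 1·-3 = -7
  a_5 = 1·-7 + 1·-1 + 1·-3 = -11
  a_6 = 1·-11 + 1·-7 + 1·-1 = -19
  a_7 = 1·-19 + 1·-11 + 1·-7 = -37
  a_8 = 1·-37 + 1·-19 + 1·-11 = -67
  a_9 = 1·-67 + 1·-37 + 1·-19 = -123

1,1,1 ; -123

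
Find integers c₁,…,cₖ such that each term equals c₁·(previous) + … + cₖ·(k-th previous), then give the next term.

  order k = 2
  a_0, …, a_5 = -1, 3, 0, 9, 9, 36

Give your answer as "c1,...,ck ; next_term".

  a_2 = 1·3 + 3·-1 = 0
  a_3 = 1·0 + 3·3 = 9
  a_4 = 1·9 + 3·0 = 9
  a_5 = 1·9 + 3·9 = 36
  a_6 = 1·36 + 3·9 = 63

1,3 ; 63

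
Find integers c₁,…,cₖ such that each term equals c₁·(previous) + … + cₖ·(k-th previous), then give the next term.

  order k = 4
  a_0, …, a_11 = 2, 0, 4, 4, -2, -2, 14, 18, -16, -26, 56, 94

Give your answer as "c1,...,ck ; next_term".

1,-2,2,1 ; -86

  a_4 = 1·4 + -2·4 + 2·0 + 1·2 = -2
  a_5 = 1·-2 + -2·4 + 2·4 + 1·0 = -2
  a_6 = 1·-2 + -2·-2 + 2·4 + 1·4 = 14
  a_7 = 1·14 + -2·-2 + 2·-2 + 1·4 = 18
  a_8 = 1·18 + -2·14 + 2·-2 + 1·-2 = -16
  a_9 = 1·-16 + -2·18 + 2·14 + 1·-2 = -26
  a_10 = 1·-26 + -2·-16 + 2·18 + 1·14 = 56
  a_11 = 1·56 + -2·-26 + 2·-16 + 1·18 = 94
  a_12 = 1·94 + -2·56 + 2·-26 + 1·-16 = -86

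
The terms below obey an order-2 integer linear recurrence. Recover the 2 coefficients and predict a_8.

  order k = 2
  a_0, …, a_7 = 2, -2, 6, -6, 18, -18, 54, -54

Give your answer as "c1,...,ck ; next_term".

0,3 ; 162

  a_2 = 0·-2 + 3·2 = 6
  a_3 = 0·6 + 3·-2 = -6
  a_4 = 0·-6 + 3·6 = 18
  a_5 = 0·18 + 3·-6 = -18
  a_6 = 0·-18 + 3·18 = 54
  a_7 = 0·54 + 3·-18 = -54
  a_8 = 0·-54 + 3·54 = 162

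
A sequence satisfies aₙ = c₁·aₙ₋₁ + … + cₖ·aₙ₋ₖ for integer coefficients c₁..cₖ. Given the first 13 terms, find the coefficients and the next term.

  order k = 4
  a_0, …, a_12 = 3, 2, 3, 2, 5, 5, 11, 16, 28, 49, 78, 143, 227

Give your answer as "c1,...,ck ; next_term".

0,3,1,-2 ; 409

  a_4 = 0·2 + 3·3 + 1·2 + -2·3 = 5
  a_5 = 0·5 + 3·2 + 1·3 + -2·2 = 5
  a_6 = 0·5 + 3·5 + 1·2 + -2·3 = 11
  a_7 = 0·11 + 3·5 + 1·5 + -2·2 = 16
  a_8 = 0·16 + 3·11 + 1·5 + -2·5 = 28
  a_9 = 0·28 + 3·16 + 1·11 + -2·5 = 49
  a_10 = 0·49 + 3·28 + 1·16 + -2·11 = 78
  a_11 = 0·78 + 3·49 + 1·28 + -2·16 = 143
  a_12 = 0·143 + 3·78 + 1·49 + -2·28 = 227
  a_13 = 0·227 + 3·143 + 1·78 + -2·49 = 409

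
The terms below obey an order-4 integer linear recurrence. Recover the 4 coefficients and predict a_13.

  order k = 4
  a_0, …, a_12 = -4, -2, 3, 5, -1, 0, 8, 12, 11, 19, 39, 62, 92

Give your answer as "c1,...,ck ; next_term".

  a_4 = 1·5 + 0·3 + 1·-2 + 1·-4 = -1
  a_5 = 1·-1 + 0·5 + 1·3 + 1·-2 = 0
  a_6 = 1·0 + 0·-1 + 1·5 + 1·3 = 8
  a_7 = 1·8 + 0·0 + 1·-1 + 1·5 = 12
  a_8 = 1·12 + 0·8 + 1·0 + 1·-1 = 11
  a_9 = 1·11 + 0·12 + 1·8 + 1·0 = 19
  a_10 = 1·19 + 0·11 + 1·12 + 1·8 = 39
  a_11 = 1·39 + 0·19 + 1·11 + 1·12 = 62
  a_12 = 1·62 + 0·39 + 1·19 + 1·11 = 92
  a_13 = 1·92 + 0·62 + 1·39 + 1·19 = 150

1,0,1,1 ; 150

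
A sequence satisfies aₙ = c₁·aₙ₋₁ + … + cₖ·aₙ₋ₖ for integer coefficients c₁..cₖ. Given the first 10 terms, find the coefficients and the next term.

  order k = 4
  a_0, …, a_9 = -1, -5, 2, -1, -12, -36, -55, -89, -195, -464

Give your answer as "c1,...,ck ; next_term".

  a_4 = 2·-1 + -1·2 + 1·-5 + 3·-1 = -12
  a_5 = 2·-12 + -1·-1 + 1·2 + 3·-5 = -36
  a_6 = 2·-36 + -1·-12 + 1·-1 + 3·2 = -55
  a_7 = 2·-55 + -1·-36 + 1·-12 + 3·-1 = -89
  a_8 = 2·-89 + -1·-55 + 1·-36 + 3·-12 = -195
  a_9 = 2·-195 + -1·-89 + 1·-55 + 3·-36 = -464
  a_10 = 2·-464 + -1·-195 + 1·-89 + 3·-55 = -987

2,-1,1,3 ; -987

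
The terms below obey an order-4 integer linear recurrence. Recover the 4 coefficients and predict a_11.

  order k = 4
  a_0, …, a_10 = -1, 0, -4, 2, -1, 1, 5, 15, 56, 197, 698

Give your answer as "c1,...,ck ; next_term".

  a_4 = 3·2 + 2·-4 + 0·0 + -1·-1 = -1
  a_5 = 3·-1 + 2·2 + 0·-4 + -1·0 = 1
  a_6 = 3·1 + 2·-1 + 0·2 + -1·-4 = 5
  a_7 = 3·5 + 2·1 + 0·-1 + -1·2 = 15
  a_8 = 3·15 + 2·5 + 0·1 + -1·-1 = 56
  a_9 = 3·56 + 2·15 + 0·5 + -1·1 = 197
  a_10 = 3·197 + 2·56 + 0·15 + -1·5 = 698
  a_11 = 3·698 + 2·197 + 0·56 + -1·15 = 2473

3,2,0,-1 ; 2473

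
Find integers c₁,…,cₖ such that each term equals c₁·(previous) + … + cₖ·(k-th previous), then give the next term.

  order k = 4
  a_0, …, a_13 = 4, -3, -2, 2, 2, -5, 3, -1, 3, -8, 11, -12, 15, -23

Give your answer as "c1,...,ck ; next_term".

  a_4 = -1·2 + 0·-2 + 0·-3 + 1·4 = 2
  a_5 = -1·2 + 0·2 + 0·-2 + 1·-3 = -5
  a_6 = -1·-5 + 0·2 + 0·2 + 1·-2 = 3
  a_7 = -1·3 + 0·-5 + 0·2 + 1·2 = -1
  a_8 = -1·-1 + 0·3 + 0·-5 + 1·2 = 3
  a_9 = -1·3 + 0·-1 + 0·3 + 1·-5 = -8
  a_10 = -1·-8 + 0·3 + 0·-1 + 1·3 = 11
  a_11 = -1·11 + 0·-8 + 0·3 + 1·-1 = -12
  a_12 = -1·-12 + 0·11 + 0·-8 + 1·3 = 15
  a_13 = -1·15 + 0·-12 + 0·11 + 1·-8 = -23
  a_14 = -1·-23 + 0·15 + 0·-12 + 1·11 = 34

-1,0,0,1 ; 34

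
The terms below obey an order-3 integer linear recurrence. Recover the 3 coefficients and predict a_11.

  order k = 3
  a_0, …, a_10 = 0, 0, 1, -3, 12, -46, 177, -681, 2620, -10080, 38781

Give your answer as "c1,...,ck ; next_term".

  a_3 = -3·1 + 3·0 + -1·0 = -3
  a_4 = -3·-3 + 3·1 + -1·0 = 12
  a_5 = -3·12 + 3·-3 + -1·1 = -46
  a_6 = -3·-46 + 3·12 + -1·-3 = 177
  a_7 = -3·177 + 3·-46 + -1·12 = -681
  a_8 = -3·-681 + 3·177 + -1·-46 = 2620
  a_9 = -3·2620 + 3·-681 + -1·177 = -10080
  a_10 = -3·-10080 + 3·2620 + -1·-681 = 38781
  a_11 = -3·38781 + 3·-10080 + -1·2620 = -149203

-3,3,-1 ; -149203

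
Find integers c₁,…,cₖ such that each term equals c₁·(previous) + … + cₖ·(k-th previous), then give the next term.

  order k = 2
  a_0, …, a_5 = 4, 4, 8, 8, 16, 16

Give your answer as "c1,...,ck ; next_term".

0,2 ; 32

  a_2 = 0·4 + 2·4 = 8
  a_3 = 0·8 + 2·4 = 8
  a_4 = 0·8 + 2·8 = 16
  a_5 = 0·16 + 2·8 = 16
  a_6 = 0·16 + 2·16 = 32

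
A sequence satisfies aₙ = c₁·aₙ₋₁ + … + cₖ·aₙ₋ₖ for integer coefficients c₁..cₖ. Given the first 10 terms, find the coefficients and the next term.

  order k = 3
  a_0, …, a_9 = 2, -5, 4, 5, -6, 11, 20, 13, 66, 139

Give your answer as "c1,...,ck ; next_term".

1,1,3 ; 244

  a_3 = 1·4 + 1·-5 + 3·2 = 5
  a_4 = 1·5 + 1·4 + 3·-5 = -6
  a_5 = 1·-6 + 1·5 + 3·4 = 11
  a_6 = 1·11 + 1·-6 + 3·5 = 20
  a_7 = 1·20 + 1·11 + 3·-6 = 13
  a_8 = 1·13 + 1·20 + 3·11 = 66
  a_9 = 1·66 + 1·13 + 3·20 = 139
  a_10 = 1·139 + 1·66 + 3·13 = 244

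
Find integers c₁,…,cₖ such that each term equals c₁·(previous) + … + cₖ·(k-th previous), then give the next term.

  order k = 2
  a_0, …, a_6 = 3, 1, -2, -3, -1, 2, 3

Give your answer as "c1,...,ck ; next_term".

  a_2 = 1·1 + -1·3 = -2
  a_3 = 1·-2 + -1·1 = -3
  a_4 = 1·-3 + -1·-2 = -1
  a_5 = 1·-1 + -1·-3 = 2
  a_6 = 1·2 + -1·-1 = 3
  a_7 = 1·3 + -1·2 = 1

1,-1 ; 1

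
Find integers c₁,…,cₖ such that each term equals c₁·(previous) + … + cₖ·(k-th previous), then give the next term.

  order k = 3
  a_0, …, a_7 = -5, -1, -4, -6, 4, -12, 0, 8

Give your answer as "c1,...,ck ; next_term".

-1,0,2 ; -32

  a_3 = -1·-4 + 0·-1 + 2·-5 = -6
  a_4 = -1·-6 + 0·-4 + 2·-1 = 4
  a_5 = -1·4 + 0·-6 + 2·-4 = -12
  a_6 = -1·-12 + 0·4 + 2·-6 = 0
  a_7 = -1·0 + 0·-12 + 2·4 = 8
  a_8 = -1·8 + 0·0 + 2·-12 = -32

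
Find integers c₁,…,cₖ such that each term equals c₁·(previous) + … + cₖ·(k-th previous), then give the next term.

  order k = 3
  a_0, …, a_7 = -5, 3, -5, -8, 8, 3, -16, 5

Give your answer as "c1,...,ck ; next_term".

0,-1,1 ; 19

  a_3 = 0·-5 + -1·3 + 1·-5 = -8
  a_4 = 0·-8 + -1·-5 + 1·3 = 8
  a_5 = 0·8 + -1·-8 + 1·-5 = 3
  a_6 = 0·3 + -1·8 + 1·-8 = -16
  a_7 = 0·-16 + -1·3 + 1·8 = 5
  a_8 = 0·5 + -1·-16 + 1·3 = 19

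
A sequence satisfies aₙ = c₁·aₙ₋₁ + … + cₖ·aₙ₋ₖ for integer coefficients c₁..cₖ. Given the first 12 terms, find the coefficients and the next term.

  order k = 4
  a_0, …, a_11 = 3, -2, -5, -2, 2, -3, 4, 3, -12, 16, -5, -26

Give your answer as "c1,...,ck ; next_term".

-1,-1,1,-1 ; 59

  a_4 = -1·-2 + -1·-5 + 1·-2 + -1·3 = 2
  a_5 = -1·2 + -1·-2 + 1·-5 + -1·-2 = -3
  a_6 = -1·-3 + -1·2 + 1·-2 + -1·-5 = 4
  a_7 = -1·4 + -1·-3 + 1·2 + -1·-2 = 3
  a_8 = -1·3 + -1·4 + 1·-3 + -1·2 = -12
  a_9 = -1·-12 + -1·3 + 1·4 + -1·-3 = 16
  a_10 = -1·16 + -1·-12 + 1·3 + -1·4 = -5
  a_11 = -1·-5 + -1·16 + 1·-12 + -1·3 = -26
  a_12 = -1·-26 + -1·-5 + 1·16 + -1·-12 = 59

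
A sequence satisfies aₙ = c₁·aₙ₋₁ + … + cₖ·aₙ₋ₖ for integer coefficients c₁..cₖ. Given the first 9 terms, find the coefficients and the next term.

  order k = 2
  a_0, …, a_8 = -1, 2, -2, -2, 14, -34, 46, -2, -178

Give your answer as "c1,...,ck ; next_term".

-3,-4 ; 542

  a_2 = -3·2 + -4·-1 = -2
  a_3 = -3·-2 + -4·2 = -2
  a_4 = -3·-2 + -4·-2 = 14
  a_5 = -3·14 + -4·-2 = -34
  a_6 = -3·-34 + -4·14 = 46
  a_7 = -3·46 + -4·-34 = -2
  a_8 = -3·-2 + -4·46 = -178
  a_9 = -3·-178 + -4·-2 = 542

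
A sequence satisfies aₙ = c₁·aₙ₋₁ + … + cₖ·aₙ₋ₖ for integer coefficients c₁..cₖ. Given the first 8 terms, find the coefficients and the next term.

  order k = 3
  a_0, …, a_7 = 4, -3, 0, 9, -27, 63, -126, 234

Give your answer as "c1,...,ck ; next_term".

  a_3 = -2·0 + 1·-3 + 3·4 = 9
  a_4 = -2·9 + 1·0 + 3·-3 = -27
  a_5 = -2·-27 + 1·9 + 3·0 = 63
  a_6 = -2·63 + 1·-27 + 3·9 = -126
  a_7 = -2·-126 + 1·63 + 3·-27 = 234
  a_8 = -2·234 + 1·-126 + 3·63 = -405

-2,1,3 ; -405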